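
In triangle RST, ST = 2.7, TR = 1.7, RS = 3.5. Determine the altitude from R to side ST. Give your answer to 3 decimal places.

Semiperimeter s = (2.7 + 1.7 + 3.5)/2 = 3.95.
Heron's formula: area = √(3.95·1.25·2.25·0.45) ≈ 2.2359.
The altitude from R has length 2·area/ST ≈ 1.6562.

h_R ≈ 1.656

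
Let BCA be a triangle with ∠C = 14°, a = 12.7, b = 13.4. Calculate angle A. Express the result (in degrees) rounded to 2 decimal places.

By the law of cosines, c² = a² + b² − 2·a·b·cos C = 10.6, so c ≈ 3.2558.
Law of cosines again: cos A = (b² + c² − a²)/(2·b·c) ≈ 0.33087, so ∠A ≈ 70.68°.

∠A ≈ 70.68°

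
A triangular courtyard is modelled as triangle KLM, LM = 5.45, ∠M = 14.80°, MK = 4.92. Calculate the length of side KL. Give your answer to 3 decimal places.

1.435

By the law of cosines, KL² = LM² + MK² − 2·LM·MK·cos M = 2.0601, so KL ≈ 1.4353.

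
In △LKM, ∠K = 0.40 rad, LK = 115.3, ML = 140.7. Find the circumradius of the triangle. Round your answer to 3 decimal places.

Law of sines: sin M = LK·sin K/ML ≈ 0.31912.
Since ML ≥ LK, only the acute value applies: ∠M ≈ 0.325 rad.
Then ∠L = π − ∠K − ∠M ≈ 2.417 rad.
Law of sines gives KM = ML·sin L/sin K ≈ 239.54.
Circumradius = ML/(2 sin K) ≈ 180.65.

R ≈ 180.654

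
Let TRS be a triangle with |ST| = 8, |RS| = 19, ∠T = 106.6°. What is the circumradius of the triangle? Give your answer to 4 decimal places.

Law of sines: sin R = |ST|·sin T/|RS| ≈ 0.40350.
Since |RS| ≥ |ST|, only the acute value applies: ∠R ≈ 23.80°.
Then ∠S = 180° − ∠T − ∠R ≈ 49.60°.
Law of sines gives |TR| = |RS|·sin S/sin T ≈ 15.099.
Circumradius = |RS|/(2 sin T) ≈ 9.9132.

9.9132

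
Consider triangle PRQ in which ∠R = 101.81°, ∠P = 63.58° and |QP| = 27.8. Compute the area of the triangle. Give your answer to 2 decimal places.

The third angle is ∠Q = 180° − ∠P − ∠R = 14.61°.
Law of sines: |RQ| = |QP|·sin P/sin R ≈ 25.435.
Law of sines: |PR| = |QP|·sin Q/sin R ≈ 7.1639.
Area = ½·|QP|·|RQ|·sin Q ≈ 89.178.

89.18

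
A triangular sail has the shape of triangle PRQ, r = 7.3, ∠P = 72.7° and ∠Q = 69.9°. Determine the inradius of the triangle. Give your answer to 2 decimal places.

2.62

The third angle is ∠R = 180° − ∠Q − ∠P = 37.40°.
Law of sines: p = r·sin P/sin R ≈ 11.475.
Law of sines: q = r·sin Q/sin R ≈ 11.287.
Area = ½·r·p·sin Q ≈ 39.333.
Semiperimeter s = (11.475+7.3+11.287)/2 = 15.031.
Inradius = area/s = 39.333/15.031 ≈ 2.6168.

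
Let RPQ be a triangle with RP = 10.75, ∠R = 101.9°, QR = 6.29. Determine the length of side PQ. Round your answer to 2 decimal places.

By the law of cosines, PQ² = QR² + RP² − 2·QR·RP·cos R = 183.01, so PQ ≈ 13.528.

13.53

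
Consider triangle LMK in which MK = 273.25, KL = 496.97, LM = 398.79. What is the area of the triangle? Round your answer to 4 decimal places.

area ≈ 54383.4360

Semiperimeter s = (273.25 + 496.97 + 398.79)/2 = 584.5.
Heron's formula: area = √(584.5·311.25·87.535·185.71) ≈ 54383.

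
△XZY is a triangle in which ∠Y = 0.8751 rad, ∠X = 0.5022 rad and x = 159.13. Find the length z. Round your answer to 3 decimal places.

324.418

The third angle is ∠Z = π − ∠Y − ∠X = 1.7643 rad.
Law of sines: z = x·sin Z/sin X ≈ 324.42.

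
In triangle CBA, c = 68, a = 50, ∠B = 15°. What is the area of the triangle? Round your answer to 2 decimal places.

Area = ½·a·c·sin B ≈ 439.99.

area ≈ 439.99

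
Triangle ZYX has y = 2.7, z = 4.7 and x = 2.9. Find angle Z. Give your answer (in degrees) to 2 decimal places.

∠Z ≈ 114.08°

By the law of cosines, cos Z = (y² + x² − z²) / (2·y·x) ≈ -0.40805, so ∠Z ≈ 114.08°.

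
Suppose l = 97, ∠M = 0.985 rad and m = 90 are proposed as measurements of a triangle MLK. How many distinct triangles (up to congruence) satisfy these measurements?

l·sin M = 97·sin(0.985 rad) ≈ 80.83.
Since l sin M < m < l (80.83 < 90 < 97), two triangles exist.

2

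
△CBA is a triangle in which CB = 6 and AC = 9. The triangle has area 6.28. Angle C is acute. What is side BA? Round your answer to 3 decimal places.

3.459

From area = ½·AC·CB·sin C, we get sin C = 2·area/(AC·CB) ≈ 0.23259.
Taking the acute solution, ∠C ≈ 0.235 rad.
Law of cosines then gives BA ≈ 3.4586.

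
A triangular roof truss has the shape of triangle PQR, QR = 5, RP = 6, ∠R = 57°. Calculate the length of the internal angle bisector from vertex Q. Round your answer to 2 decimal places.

4.20

By the law of cosines, PQ² = QR² + RP² − 2·QR·RP·cos R = 28.322, so PQ ≈ 5.3218.
Law of cosines again: cos Q = (PQ² + QR² − RP²)/(2·PQ·QR) ≈ 0.32548, so ∠Q ≈ 71.01°.
The bisector from Q has length 2·PQ·QR·cos(∠Q/2)/(PQ+QR) ≈ 4.1974.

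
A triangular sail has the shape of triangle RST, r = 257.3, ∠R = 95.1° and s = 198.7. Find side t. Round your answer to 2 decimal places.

Law of sines: sin S = s·sin R/r ≈ 0.76919.
Since r ≥ s, only the acute value applies: ∠S ≈ 50.28°.
Then ∠T = 180° − ∠R − ∠S ≈ 34.62°.
Law of sines gives t = r·sin T/sin R ≈ 146.76.

146.76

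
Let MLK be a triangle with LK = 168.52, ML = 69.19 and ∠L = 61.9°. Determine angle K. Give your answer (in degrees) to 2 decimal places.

∠K ≈ 24.18°

By the law of cosines, KM² = ML² + LK² − 2·ML·LK·cos L = 22202, so KM ≈ 149.
Law of cosines again: cos K = (LK² + KM² − ML²)/(2·LK·KM) ≈ 0.91226, so ∠K ≈ 24.18°.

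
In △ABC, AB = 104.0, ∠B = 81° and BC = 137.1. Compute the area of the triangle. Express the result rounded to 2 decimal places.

Area = ½·AB·BC·sin B ≈ 7041.4.

7041.43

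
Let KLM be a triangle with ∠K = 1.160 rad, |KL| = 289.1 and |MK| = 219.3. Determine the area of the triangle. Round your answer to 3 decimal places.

Area = ½·|MK|·|KL|·sin K ≈ 29062.

29062.489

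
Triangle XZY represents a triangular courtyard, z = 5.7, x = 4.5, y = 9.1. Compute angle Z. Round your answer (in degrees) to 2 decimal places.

30.50

By the law of cosines, cos Z = (y² + x² − z²) / (2·y·x) ≈ 0.86166, so ∠Z ≈ 30.50°.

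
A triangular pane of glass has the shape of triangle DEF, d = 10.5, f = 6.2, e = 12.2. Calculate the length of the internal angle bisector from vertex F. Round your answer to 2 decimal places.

By the law of cosines, cos F = (d² + e² − f²) / (2·d·e) ≈ 0.86124, so ∠F ≈ 30.54°.
The bisector from F has length 2·d·e·cos(∠F/2)/(d+e) ≈ 10.888.

10.89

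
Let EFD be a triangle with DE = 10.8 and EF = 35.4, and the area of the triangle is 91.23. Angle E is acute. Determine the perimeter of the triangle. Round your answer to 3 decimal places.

72.617

From area = ½·DE·EF·sin E, we get sin E = 2·area/(DE·EF) ≈ 0.47724.
Taking the acute solution, ∠E ≈ 28.51°.
Law of cosines then gives FD ≈ 26.417.
Perimeter = 26.417 + 10.8 + 35.4 = 72.617.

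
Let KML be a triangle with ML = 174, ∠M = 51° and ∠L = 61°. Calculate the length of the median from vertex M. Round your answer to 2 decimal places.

The third angle is ∠K = 180° − ∠M − ∠L = 68.00°.
Law of sines: LK = ML·sin M/sin K ≈ 145.84.
Law of sines: KM = ML·sin L/sin K ≈ 164.14.
Median from M: ½√(2·KM² + 2·ML² − LK²) ≈ 152.61.

m_M ≈ 152.61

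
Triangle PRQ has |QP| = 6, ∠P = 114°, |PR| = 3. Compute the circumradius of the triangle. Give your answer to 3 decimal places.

4.227

By the law of cosines, |RQ|² = |QP|² + |PR|² − 2·|QP|·|PR|·cos P = 59.643, so |RQ| ≈ 7.7229.
Area = ½·|QP|·|PR|·sin P ≈ 8.2219.
Circumradius = |RQ|/(2 sin P) ≈ 4.2269.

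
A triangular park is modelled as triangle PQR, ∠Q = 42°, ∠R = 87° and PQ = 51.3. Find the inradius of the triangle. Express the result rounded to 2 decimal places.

The third angle is ∠P = 180° − ∠Q − ∠R = 51.00°.
Law of sines: QR = PQ·sin P/sin R ≈ 39.922.
Law of sines: RP = PQ·sin Q/sin R ≈ 34.374.
Area = ½·PQ·QR·sin Q ≈ 685.19.
Semiperimeter s = (39.922+34.374+51.3)/2 = 62.798.
Inradius = area/s = 685.19/62.798 ≈ 10.911.

r ≈ 10.91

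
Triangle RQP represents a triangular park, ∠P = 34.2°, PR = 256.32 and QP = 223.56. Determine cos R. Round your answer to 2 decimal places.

By the law of cosines, RQ² = QP² + PR² − 2·QP·PR·cos P = 20891, so RQ ≈ 144.54.
Law of cosines again: cos R = (PR² + RQ² − QP²)/(2·PR·RQ) ≈ 0.49412, so ∠R ≈ 60.39°.

0.49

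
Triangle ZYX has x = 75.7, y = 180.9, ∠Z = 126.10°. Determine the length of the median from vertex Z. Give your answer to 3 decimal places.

By the law of cosines, z² = y² + x² − 2·y·x·cos Z = 54592, so z ≈ 233.65.
Median from Z: ½√(2·y² + 2·x² − z²) ≈ 74.696.

74.696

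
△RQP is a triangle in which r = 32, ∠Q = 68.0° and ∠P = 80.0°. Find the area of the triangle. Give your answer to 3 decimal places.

The third angle is ∠R = 180° − ∠Q − ∠P = 32.00°.
Law of sines: q = r·sin Q/sin R ≈ 55.989.
Law of sines: p = r·sin P/sin R ≈ 59.469.
Area = ½·r·q·sin P ≈ 882.22.

area ≈ 882.221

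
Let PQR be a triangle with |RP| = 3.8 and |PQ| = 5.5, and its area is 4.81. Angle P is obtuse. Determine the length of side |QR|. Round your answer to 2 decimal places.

From area = ½·|RP|·|PQ|·sin P, we get sin P = 2·area/(|RP|·|PQ|) ≈ 0.46029.
Taking the obtuse solution, ∠P ≈ 152.59°.
Law of cosines then gives |QR| ≈ 9.0443.

9.04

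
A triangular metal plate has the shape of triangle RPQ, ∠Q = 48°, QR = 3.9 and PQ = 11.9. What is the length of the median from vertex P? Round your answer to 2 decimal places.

By the law of cosines, RP² = PQ² + QR² − 2·PQ·QR·cos Q = 94.711, so RP ≈ 9.732.
Median from P: ½√(2·RP² + 2·PQ² − QR²) ≈ 10.694.

m_P ≈ 10.69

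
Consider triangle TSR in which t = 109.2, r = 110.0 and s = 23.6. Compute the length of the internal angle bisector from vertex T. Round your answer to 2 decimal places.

t_T ≈ 29.35

By the law of cosines, cos T = (s² + r² − t²) / (2·s·r) ≈ 0.14105, so ∠T ≈ 81.89°.
The bisector from T has length 2·s·r·cos(∠T/2)/(s+r) ≈ 29.354.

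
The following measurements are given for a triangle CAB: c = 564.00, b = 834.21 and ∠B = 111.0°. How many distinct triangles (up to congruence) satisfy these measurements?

c·sin B = 564.00·sin(111.0°) ≈ 526.5.
Since ∠B is not acute, a triangle exists only if b > c; here b > c, so there is exactly one triangle.

1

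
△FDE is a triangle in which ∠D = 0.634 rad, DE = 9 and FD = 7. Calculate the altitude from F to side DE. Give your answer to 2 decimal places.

h_F ≈ 4.15

By the law of cosines, EF² = FD² + DE² − 2·FD·DE·cos D = 28.486, so EF ≈ 5.3373.
Area = ½·FD·DE·sin D ≈ 18.66.
The altitude from F has length 2·area/DE ≈ 4.1466.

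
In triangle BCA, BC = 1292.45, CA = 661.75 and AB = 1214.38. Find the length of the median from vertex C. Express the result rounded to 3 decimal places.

827.943

Median from C: ½√(2·BC² + 2·CA² − AB²) ≈ 827.94.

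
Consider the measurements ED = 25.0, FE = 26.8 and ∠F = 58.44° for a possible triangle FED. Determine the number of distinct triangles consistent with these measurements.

FE·sin F = 26.8·sin(58.44°) ≈ 22.84.
Since FE sin F < ED < FE (22.84 < 25.0 < 26.8), two triangles exist.

2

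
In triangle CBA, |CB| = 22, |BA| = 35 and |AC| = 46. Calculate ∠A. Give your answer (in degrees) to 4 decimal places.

∠A ≈ 27.4682°

By the law of cosines, cos A = (|BA|² + |AC|² − |CB|²) / (2·|BA|·|AC|) ≈ 0.88727, so ∠A ≈ 27.47°.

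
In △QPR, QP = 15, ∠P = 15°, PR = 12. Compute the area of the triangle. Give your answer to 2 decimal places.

area ≈ 23.29

Area = ½·QP·PR·sin P ≈ 23.294.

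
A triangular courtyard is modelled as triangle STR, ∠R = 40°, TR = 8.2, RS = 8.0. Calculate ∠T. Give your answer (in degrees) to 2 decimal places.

By the law of cosines, ST² = TR² + RS² − 2·TR·RS·cos R = 30.735, so ST ≈ 5.5439.
Law of cosines again: cos T = (ST² + TR² − RS²)/(2·ST·TR) ≈ 0.37368, so ∠T ≈ 68.06°.

∠T ≈ 68.06°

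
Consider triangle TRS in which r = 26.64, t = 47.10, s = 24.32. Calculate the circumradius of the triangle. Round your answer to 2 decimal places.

33.34

By the law of cosines, cos T = (r² + s² − t²) / (2·r·s) ≈ -0.70789, so ∠T ≈ 135.06°.
Circumradius = t/(2 sin T) ≈ 33.342.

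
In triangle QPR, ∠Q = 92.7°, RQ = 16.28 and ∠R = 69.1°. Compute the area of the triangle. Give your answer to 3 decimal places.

The third angle is ∠P = 180° − ∠R − ∠Q = 18.20°.
Law of sines: PR = RQ·sin Q/sin P ≈ 52.066.
Law of sines: QP = RQ·sin R/sin P ≈ 48.694.
Area = ½·RQ·PR·sin R ≈ 395.93.

area ≈ 395.929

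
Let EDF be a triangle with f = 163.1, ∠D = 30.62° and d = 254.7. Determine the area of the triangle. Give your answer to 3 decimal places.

Law of sines: sin F = f·sin D/d ≈ 0.32616.
Since d ≥ f, only the acute value applies: ∠F ≈ 19.04°.
Then ∠E = 180° − ∠D − ∠F ≈ 130.34°.
Law of sines gives e = d·sin E/sin D ≈ 381.13.
Area = ½·d·f·sin E ≈ 15831.

area ≈ 15830.907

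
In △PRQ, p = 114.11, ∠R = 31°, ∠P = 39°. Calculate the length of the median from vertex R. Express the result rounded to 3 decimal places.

m_R ≈ 137.281

The third angle is ∠Q = 180° − ∠P − ∠R = 110.00°.
Law of sines: r = p·sin R/sin P ≈ 93.388.
Law of sines: q = p·sin Q/sin P ≈ 170.39.
Median from R: ½√(2·q² + 2·p² − r²) ≈ 137.28.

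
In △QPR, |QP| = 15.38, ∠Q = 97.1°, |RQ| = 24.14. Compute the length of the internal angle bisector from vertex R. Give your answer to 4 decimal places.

By the law of cosines, |PR|² = |RQ|² + |QP|² − 2·|RQ|·|QP|·cos Q = 911.06, so |PR| ≈ 30.184.
Law of cosines again: cos R = (|PR|² + |RQ|² − |QP|²)/(2·|PR|·|RQ|) ≈ 0.86275, so ∠R ≈ 30.37°.
The bisector from R has length 2·|PR|·|RQ|·cos(∠R/2)/(|PR|+|RQ|) ≈ 25.889.

25.8889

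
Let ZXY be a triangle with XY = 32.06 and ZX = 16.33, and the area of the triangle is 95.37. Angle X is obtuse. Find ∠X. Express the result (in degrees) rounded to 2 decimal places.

158.63

From area = ½·ZX·XY·sin X, we get sin X = 2·area/(ZX·XY) ≈ 0.36433.
Taking the obtuse solution, ∠X ≈ 158.63°.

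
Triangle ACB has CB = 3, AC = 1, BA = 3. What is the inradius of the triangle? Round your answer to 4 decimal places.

Semiperimeter s = (3 + 3 + 1)/2 = 3.5.
Heron's formula: area = √(3.5·0.5·0.5·2.5) ≈ 1.479.
Inradius = area/s = 1.479/3.5 ≈ 0.42258.

0.4226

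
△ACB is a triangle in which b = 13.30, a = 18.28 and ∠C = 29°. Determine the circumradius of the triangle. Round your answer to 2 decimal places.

9.55

By the law of cosines, c² = b² + a² − 2·b·a·cos C = 85.766, so c ≈ 9.261.
Area = ½·b·a·sin C ≈ 58.934.
Circumradius = c/(2 sin C) ≈ 9.5512.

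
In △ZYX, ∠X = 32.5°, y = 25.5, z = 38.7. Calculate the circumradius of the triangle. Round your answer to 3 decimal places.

By the law of cosines, x² = z² + y² − 2·z·y·cos X = 483.34, so x ≈ 21.985.
Area = ½·z·y·sin X ≈ 265.12.
Circumradius = x/(2 sin X) ≈ 20.459.

R ≈ 20.459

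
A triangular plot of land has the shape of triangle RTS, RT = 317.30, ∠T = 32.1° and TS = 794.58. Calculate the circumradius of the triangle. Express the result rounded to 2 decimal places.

519.54

By the law of cosines, SR² = RT² + TS² − 2·RT·TS·cos T = 3.0488e+05, so SR ≈ 552.16.
Area = ½·RT·TS·sin T ≈ 66988.
Circumradius = SR/(2 sin T) ≈ 519.54.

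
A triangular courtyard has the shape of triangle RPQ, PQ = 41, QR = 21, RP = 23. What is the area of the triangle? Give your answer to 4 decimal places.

Semiperimeter s = (41 + 21 + 23)/2 = 42.5.
Heron's formula: area = √(42.5·1.5·21.5·19.5) ≈ 163.48.

163.4845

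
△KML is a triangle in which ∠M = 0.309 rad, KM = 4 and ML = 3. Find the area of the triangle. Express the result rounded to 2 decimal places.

Area = ½·KM·ML·sin M ≈ 1.8246.

area ≈ 1.82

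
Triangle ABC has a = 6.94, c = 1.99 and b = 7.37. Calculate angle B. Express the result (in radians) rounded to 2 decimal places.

By the law of cosines, cos B = (c² + a² − b²) / (2·c·a) ≈ -0.07940, so ∠B ≈ 1.650 rad.

∠B ≈ 1.65 rad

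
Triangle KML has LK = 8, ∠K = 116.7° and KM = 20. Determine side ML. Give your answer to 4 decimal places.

24.6532

By the law of cosines, ML² = LK² + KM² − 2·LK·KM·cos K = 607.78, so ML ≈ 24.653.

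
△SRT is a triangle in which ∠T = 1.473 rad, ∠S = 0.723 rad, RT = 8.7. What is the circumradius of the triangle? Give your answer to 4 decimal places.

6.5746

The third angle is ∠R = π − ∠T − ∠S = 0.946 rad.
Law of sines: TS = RT·sin R/sin S ≈ 10.662.
Law of sines: SR = RT·sin T/sin S ≈ 13.086.
Circumradius = RT/(2 sin S) ≈ 6.5746.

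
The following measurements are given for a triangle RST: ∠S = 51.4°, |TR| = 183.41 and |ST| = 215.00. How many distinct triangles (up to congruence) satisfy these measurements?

|ST|·sin S = 215.00·sin(51.4°) ≈ 168.
Since |ST| sin S < |TR| < |ST| (168 < 183.41 < 215.00), two triangles exist.

2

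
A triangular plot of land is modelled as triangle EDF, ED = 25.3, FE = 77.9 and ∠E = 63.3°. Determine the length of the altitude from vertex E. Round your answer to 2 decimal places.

By the law of cosines, DF² = FE² + ED² − 2·FE·ED·cos E = 4937.4, so DF ≈ 70.267.
Area = ½·FE·ED·sin E ≈ 880.36.
The altitude from E has length 2·area/DF ≈ 25.058.

25.06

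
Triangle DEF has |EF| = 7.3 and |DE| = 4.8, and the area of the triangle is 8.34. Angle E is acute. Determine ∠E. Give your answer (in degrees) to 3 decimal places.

∠E ≈ 28.426°

From area = ½·|DE|·|EF|·sin E, we get sin E = 2·area/(|DE|·|EF|) ≈ 0.47603.
Taking the acute solution, ∠E ≈ 28.43°.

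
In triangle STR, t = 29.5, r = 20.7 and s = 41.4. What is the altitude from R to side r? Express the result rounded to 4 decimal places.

Semiperimeter p = (41.4 + 29.5 + 20.7)/2 = 45.8.
Heron's formula: area = √(45.8·4.4·16.3·25.1) ≈ 287.14.
The altitude from R has length 2·area/r ≈ 27.743.

27.7427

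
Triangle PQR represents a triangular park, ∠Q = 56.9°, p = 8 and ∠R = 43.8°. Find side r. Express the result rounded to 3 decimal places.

The third angle is ∠P = 180° − ∠Q − ∠R = 79.30°.
Law of sines: r = p·sin R/sin P ≈ 5.6351.

5.635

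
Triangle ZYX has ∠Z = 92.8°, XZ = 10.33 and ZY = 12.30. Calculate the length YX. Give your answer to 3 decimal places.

By the law of cosines, YX² = XZ² + ZY² − 2·XZ·ZY·cos Z = 270.41, so YX ≈ 16.444.

16.444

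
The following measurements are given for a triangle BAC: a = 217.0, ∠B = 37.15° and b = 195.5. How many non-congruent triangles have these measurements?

a·sin B = 217.0·sin(37.15°) ≈ 131.
Since a sin B < b < a (131 < 195.5 < 217.0), two triangles exist.

2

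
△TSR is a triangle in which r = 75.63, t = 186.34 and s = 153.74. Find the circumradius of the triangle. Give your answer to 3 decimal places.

95.755

By the law of cosines, cos T = (s² + r² − t²) / (2·s·r) ≈ -0.23078, so ∠T ≈ 103.34°.
Circumradius = t/(2 sin T) ≈ 95.755.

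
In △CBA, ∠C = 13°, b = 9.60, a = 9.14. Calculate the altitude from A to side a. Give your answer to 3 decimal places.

2.160

By the law of cosines, c² = b² + a² − 2·b·a·cos C = 4.7093, so c ≈ 2.1701.
Area = ½·b·a·sin C ≈ 9.8691.
The altitude from A has length 2·area/a ≈ 2.1595.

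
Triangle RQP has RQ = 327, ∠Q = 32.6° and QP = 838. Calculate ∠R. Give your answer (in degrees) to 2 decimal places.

By the law of cosines, PR² = RQ² + QP² − 2·RQ·QP·cos Q = 3.4747e+05, so PR ≈ 589.46.
Law of cosines again: cos R = (PR² + RQ² − QP²)/(2·PR·RQ) ≈ -0.64292, so ∠R ≈ 130.01°.

130.01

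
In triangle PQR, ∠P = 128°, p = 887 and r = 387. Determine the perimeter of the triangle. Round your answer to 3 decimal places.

perimeter ≈ 1868.667

Law of sines: sin R = r·sin P/p ≈ 0.34381.
Since p ≥ r, only the acute value applies: ∠R ≈ 20.11°.
Then ∠Q = 180° − ∠P − ∠R ≈ 31.89°.
Law of sines gives q = p·sin Q/sin P ≈ 594.67.
Semiperimeter s = (887+594.67+387)/2 = 934.33.
Perimeter = 887 + 594.67 + 387 = 1868.7.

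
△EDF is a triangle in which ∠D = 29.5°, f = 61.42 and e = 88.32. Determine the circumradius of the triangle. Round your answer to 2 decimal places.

By the law of cosines, d² = f² + e² − 2·f·e·cos D = 2130.2, so d ≈ 46.154.
Area = ½·f·e·sin D ≈ 1335.6.
Circumradius = d/(2 sin D) ≈ 46.864.

R ≈ 46.86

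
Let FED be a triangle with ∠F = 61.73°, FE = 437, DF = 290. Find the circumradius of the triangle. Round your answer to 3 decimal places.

By the law of cosines, ED² = DF² + FE² − 2·DF·FE·cos F = 1.5502e+05, so ED ≈ 393.73.
Area = ½·DF·FE·sin F ≈ 55807.
Circumradius = ED/(2 sin F) ≈ 223.53.

R ≈ 223.526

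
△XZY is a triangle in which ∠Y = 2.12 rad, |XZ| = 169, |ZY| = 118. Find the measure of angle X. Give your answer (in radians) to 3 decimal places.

Law of sines: sin X = |ZY|·sin Y/|XZ| ≈ 0.59554.
Since |XZ| ≥ |ZY|, only the acute value applies: ∠X ≈ 0.638 rad.
Then ∠Z = π − ∠Y − ∠X ≈ 0.384 rad.

0.638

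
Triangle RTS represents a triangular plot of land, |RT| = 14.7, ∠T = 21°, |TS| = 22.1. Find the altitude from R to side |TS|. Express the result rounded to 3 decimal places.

By the law of cosines, |SR|² = |RT|² + |TS|² − 2·|RT|·|TS|·cos T = 97.915, so |SR| ≈ 9.8952.
Area = ½·|RT|·|TS|·sin T ≈ 58.211.
The altitude from R has length 2·area/|TS| ≈ 5.268.

5.268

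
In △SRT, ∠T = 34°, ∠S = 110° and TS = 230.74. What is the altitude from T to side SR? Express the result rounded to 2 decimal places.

The third angle is ∠R = 180° − ∠T − ∠S = 36.00°.
Law of sines: RT = TS·sin S/sin R ≈ 368.88.
Law of sines: SR = TS·sin T/sin R ≈ 219.52.
Area = ½·TS·RT·sin T ≈ 23798.
The altitude from T has length 2·area/SR ≈ 216.82.

h_T ≈ 216.82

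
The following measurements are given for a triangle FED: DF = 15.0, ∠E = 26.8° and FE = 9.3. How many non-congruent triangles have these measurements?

FE·sin E = 9.3·sin(26.8°) ≈ 4.193.
Since DF ≥ FE, exactly one triangle exists.

1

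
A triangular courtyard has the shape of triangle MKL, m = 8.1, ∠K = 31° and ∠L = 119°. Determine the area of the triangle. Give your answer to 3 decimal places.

area ≈ 29.555

The third angle is ∠M = 180° − ∠K − ∠L = 30.00°.
Law of sines: k = m·sin K/sin M ≈ 8.3436.
Law of sines: l = m·sin L/sin M ≈ 14.169.
Area = ½·m·k·sin L ≈ 29.555.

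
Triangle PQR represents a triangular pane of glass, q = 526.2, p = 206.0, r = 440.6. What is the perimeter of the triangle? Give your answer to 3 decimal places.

1172.800

Perimeter = 206 + 526.2 + 440.6 = 1172.8.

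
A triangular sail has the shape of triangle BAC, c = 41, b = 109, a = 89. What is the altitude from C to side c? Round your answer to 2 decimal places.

84.55

Semiperimeter s = (109 + 89 + 41)/2 = 119.5.
Heron's formula: area = √(119.5·10.5·30.5·78.5) ≈ 1733.3.
The altitude from C has length 2·area/c ≈ 84.549.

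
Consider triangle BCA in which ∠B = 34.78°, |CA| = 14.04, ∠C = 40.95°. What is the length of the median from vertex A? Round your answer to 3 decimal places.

9.296

The third angle is ∠A = 180° − ∠B − ∠C = 104.27°.
Law of sines: |AB| = |CA|·sin C/sin B ≈ 16.131.
Law of sines: |BC| = |CA|·sin A/sin B ≈ 23.854.
Median from A: ½√(2·|CA|² + 2·|AB|² − |BC|²) ≈ 9.2964.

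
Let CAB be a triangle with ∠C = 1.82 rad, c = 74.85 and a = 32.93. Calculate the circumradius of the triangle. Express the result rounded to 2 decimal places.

R ≈ 38.62

Law of sines: sin A = a·sin C/c ≈ 0.42636.
Since c ≥ a, only the acute value applies: ∠A ≈ 0.440 rad.
Then ∠B = π − ∠C − ∠A ≈ 0.881 rad.
Law of sines gives b = c·sin B/sin C ≈ 59.584.
Circumradius = c/(2 sin C) ≈ 38.618.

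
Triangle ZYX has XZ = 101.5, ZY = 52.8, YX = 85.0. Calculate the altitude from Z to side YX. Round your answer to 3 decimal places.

Semiperimeter s = (85 + 101.5 + 52.8)/2 = 119.65.
Heron's formula: area = √(119.65·34.65·18.15·66.85) ≈ 2242.8.
The altitude from Z has length 2·area/YX ≈ 52.773.

h_Z ≈ 52.773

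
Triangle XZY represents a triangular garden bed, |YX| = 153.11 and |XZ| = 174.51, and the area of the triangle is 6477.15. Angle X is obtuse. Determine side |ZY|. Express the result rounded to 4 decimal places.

From area = ½·|YX|·|XZ|·sin X, we get sin X = 2·area/(|YX|·|XZ|) ≈ 0.48483.
Taking the obtuse solution, ∠X ≈ 151.00°.
Law of cosines then gives |ZY| ≈ 317.23.

317.2288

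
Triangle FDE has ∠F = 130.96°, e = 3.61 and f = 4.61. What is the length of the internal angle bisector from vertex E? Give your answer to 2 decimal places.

Law of sines: sin E = e·sin F/f ≈ 0.59136.
Since f ≥ e, only the acute value applies: ∠E ≈ 36.25°.
Then ∠D = 180° − ∠F − ∠E ≈ 12.79°.
Law of sines gives d = f·sin D/sin F ≈ 1.3511.
The bisector from E has length 2·f·d·cos(∠E/2)/(f+d) ≈ 1.986.

t_E ≈ 1.99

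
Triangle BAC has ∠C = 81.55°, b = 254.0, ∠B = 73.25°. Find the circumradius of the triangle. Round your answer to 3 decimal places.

R ≈ 132.627

The third angle is ∠A = 180° − ∠C − ∠B = 25.20°.
Law of sines: a = b·sin A/sin B ≈ 112.94.
Law of sines: c = b·sin C/sin B ≈ 262.37.
Circumradius = b/(2 sin B) ≈ 132.63.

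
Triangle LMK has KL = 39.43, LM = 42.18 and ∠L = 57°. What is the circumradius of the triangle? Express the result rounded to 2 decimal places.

23.26

By the law of cosines, MK² = KL² + LM² − 2·KL·LM·cos L = 1522.2, so MK ≈ 39.016.
Area = ½·KL·LM·sin L ≈ 697.42.
Circumradius = MK/(2 sin L) ≈ 23.261.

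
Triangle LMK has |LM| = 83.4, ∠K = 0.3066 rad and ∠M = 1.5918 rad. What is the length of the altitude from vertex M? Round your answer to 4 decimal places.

78.9645

The third angle is ∠L = π − ∠M − ∠K = 1.2432 rad.
Law of sines: |MK| = |LM|·sin L/sin K ≈ 261.63.
Law of sines: |KL| = |LM|·sin M/sin K ≈ 276.26.
Area = ½·|LM|·|MK|·sin M ≈ 10908.
The altitude from M has length 2·area/|KL| ≈ 78.964.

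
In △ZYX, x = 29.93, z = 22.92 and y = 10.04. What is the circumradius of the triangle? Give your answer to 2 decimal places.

18.47

By the law of cosines, cos Z = (y² + x² − z²) / (2·y·x) ≈ 0.78417, so ∠Z ≈ 38.36°.
Circumradius = z/(2 sin Z) ≈ 18.468.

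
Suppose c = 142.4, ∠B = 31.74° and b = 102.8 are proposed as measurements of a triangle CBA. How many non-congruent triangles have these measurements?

2

c·sin B = 142.4·sin(31.74°) ≈ 74.91.
Since c sin B < b < c (74.91 < 102.8 < 142.4), two triangles exist.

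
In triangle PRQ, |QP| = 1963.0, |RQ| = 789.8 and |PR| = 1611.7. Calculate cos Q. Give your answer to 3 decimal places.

cos Q ≈ 0.606

By the law of cosines, cos Q = (|RQ|² + |QP|² − |PR|²) / (2·|RQ|·|QP|) ≈ 0.60617, so ∠Q ≈ 52.69°.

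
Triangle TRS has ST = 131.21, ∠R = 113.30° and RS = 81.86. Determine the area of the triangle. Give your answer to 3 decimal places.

Law of sines: sin T = RS·sin R/ST ≈ 0.57301.
Since ST ≥ RS, only the acute value applies: ∠T ≈ 34.96°.
Then ∠S = 180° − ∠R − ∠T ≈ 31.74°.
Law of sines gives TR = ST·sin S/sin R ≈ 75.154.
Area = ½·ST·RS·sin S ≈ 2825.2.

area ≈ 2825.191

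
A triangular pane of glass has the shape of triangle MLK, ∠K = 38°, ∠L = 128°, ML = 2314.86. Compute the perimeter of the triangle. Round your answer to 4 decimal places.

perimeter ≈ 6187.3613

The third angle is ∠M = 180° − ∠L − ∠K = 14.00°.
Law of sines: LK = ML·sin M/sin K ≈ 909.62.
Law of sines: KM = ML·sin L/sin K ≈ 2962.9.
Semiperimeter s = (909.62+2962.9+2314.9)/2 = 3093.7.
Perimeter = 909.62 + 2962.9 + 2314.9 = 6187.4.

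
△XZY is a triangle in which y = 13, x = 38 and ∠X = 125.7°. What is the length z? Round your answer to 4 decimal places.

Law of sines: sin Y = y·sin X/x ≈ 0.27782.
Since x ≥ y, only the acute value applies: ∠Y ≈ 16.13°.
Then ∠Z = 180° − ∠X − ∠Y ≈ 38.17°.
Law of sines gives z = x·sin Z/sin X ≈ 28.918.

28.9180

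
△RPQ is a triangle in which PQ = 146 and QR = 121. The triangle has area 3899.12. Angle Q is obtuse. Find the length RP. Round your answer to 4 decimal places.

From area = ½·PQ·QR·sin Q, we get sin Q = 2·area/(PQ·QR) ≈ 0.44143.
Taking the obtuse solution, ∠Q ≈ 153.81°.
Law of cosines then gives RP ≈ 260.12.

260.1160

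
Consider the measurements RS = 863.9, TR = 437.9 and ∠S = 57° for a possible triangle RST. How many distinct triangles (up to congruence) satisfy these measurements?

0

RS·sin S = 863.9·sin(57°) ≈ 724.5.
Since TR = 437.9 < 724.5 = RS sin S, no triangle exists.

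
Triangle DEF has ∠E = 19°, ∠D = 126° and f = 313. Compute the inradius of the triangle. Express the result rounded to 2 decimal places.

48.26

The third angle is ∠F = 180° − ∠D − ∠E = 35.00°.
Law of sines: d = f·sin D/sin F ≈ 441.48.
Law of sines: e = f·sin E/sin F ≈ 177.66.
Area = ½·f·d·sin E ≈ 22494.
Semiperimeter s = (441.48+177.66+313)/2 = 466.07.
Inradius = area/s = 22494/466.07 ≈ 48.263.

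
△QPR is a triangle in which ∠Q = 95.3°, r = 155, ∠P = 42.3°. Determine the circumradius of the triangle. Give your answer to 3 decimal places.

The third angle is ∠R = 180° − ∠Q − ∠P = 42.40°.
Law of sines: q = r·sin Q/sin R ≈ 228.88.
Law of sines: p = r·sin P/sin R ≈ 154.7.
Circumradius = r/(2 sin R) ≈ 114.93.

114.934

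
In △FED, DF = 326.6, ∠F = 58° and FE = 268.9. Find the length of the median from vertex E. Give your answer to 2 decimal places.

m_E ≈ 228.99

By the law of cosines, ED² = DF² + FE² − 2·DF·FE·cos F = 85897, so ED ≈ 293.08.
Median from E: ½√(2·FE² + 2·ED² − DF²) ≈ 228.99.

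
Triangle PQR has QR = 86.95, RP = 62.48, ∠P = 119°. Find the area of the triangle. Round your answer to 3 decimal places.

Law of sines: sin Q = RP·sin P/QR ≈ 0.62848.
Since QR ≥ RP, only the acute value applies: ∠Q ≈ 38.94°.
Then ∠R = 180° − ∠P − ∠Q ≈ 22.06°.
Law of sines gives PQ = QR·sin R/sin P ≈ 37.341.
Area = ½·QR·RP·sin R ≈ 1020.3.

area ≈ 1020.276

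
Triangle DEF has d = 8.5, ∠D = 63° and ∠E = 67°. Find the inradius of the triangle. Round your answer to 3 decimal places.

The third angle is ∠F = 180° − ∠D − ∠E = 50.00°.
Law of sines: e = d·sin E/sin D ≈ 8.7814.
Law of sines: f = d·sin F/sin D ≈ 7.3079.
Area = ½·d·e·sin F ≈ 28.59.
Semiperimeter s = (8.5+8.7814+7.3079)/2 = 12.295.
Inradius = area/s = 28.59/12.295 ≈ 2.3254.

2.325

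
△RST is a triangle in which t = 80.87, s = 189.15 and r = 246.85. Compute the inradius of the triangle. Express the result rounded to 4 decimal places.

23.4839

Semiperimeter p = (246.85 + 189.15 + 80.87)/2 = 258.44.
Heron's formula: area = √(258.44·11.585·69.285·177.56) ≈ 6069.1.
Inradius = area/p = 6069.1/258.44 ≈ 23.484.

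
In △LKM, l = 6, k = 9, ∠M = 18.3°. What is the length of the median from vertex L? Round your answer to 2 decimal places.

m_L ≈ 6.22

By the law of cosines, m² = l² + k² − 2·l·k·cos M = 14.462, so m ≈ 3.8029.
Median from L: ½√(2·k² + 2·m² − l²) ≈ 6.2234.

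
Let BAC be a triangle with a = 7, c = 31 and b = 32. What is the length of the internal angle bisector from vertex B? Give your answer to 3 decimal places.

7.945

By the law of cosines, cos B = (a² + c² − b²) / (2·a·c) ≈ -0.03226, so ∠B ≈ 91.85°.
The bisector from B has length 2·a·c·cos(∠B/2)/(a+c) ≈ 7.9446.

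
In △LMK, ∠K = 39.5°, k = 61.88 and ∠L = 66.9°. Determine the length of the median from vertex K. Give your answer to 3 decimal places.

The third angle is ∠M = 180° − ∠K − ∠L = 73.60°.
Law of sines: l = k·sin L/sin K ≈ 89.484.
Law of sines: m = k·sin M/sin K ≈ 93.326.
Median from K: ½√(2·l² + 2·m² − k²) ≈ 86.03.

m_K ≈ 86.030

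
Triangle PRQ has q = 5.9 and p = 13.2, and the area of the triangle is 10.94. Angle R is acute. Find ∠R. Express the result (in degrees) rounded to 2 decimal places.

16.32

From area = ½·q·p·sin R, we get sin R = 2·area/(q·p) ≈ 0.28095.
Taking the acute solution, ∠R ≈ 16.32°.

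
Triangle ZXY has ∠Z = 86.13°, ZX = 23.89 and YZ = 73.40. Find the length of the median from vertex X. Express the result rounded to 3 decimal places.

By the law of cosines, XY² = YZ² + ZX² − 2·YZ·ZX·cos Z = 5721.6, so XY ≈ 75.641.
Median from X: ½√(2·ZX² + 2·XY² − YZ²) ≈ 42.418.

m_X ≈ 42.418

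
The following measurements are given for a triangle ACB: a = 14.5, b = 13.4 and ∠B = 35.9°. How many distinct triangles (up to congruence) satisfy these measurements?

2

a·sin B = 14.5·sin(35.9°) ≈ 8.502.
Since a sin B < b < a (8.502 < 13.4 < 14.5), two triangles exist.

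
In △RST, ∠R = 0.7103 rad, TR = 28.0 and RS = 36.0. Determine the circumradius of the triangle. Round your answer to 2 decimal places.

18.01

By the law of cosines, ST² = TR² + RS² − 2·TR·RS·cos R = 551.54, so ST ≈ 23.485.
Area = ½·TR·RS·sin R ≈ 328.64.
Circumradius = ST/(2 sin R) ≈ 18.008.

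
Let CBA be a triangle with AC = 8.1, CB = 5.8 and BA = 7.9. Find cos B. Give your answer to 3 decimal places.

cos B ≈ 0.332

By the law of cosines, cos B = (CB² + BA² − AC²) / (2·CB·BA) ≈ 0.33217, so ∠B ≈ 1.232 rad.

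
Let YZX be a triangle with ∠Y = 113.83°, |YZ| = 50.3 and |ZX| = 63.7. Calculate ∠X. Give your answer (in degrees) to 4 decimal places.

46.2464

Law of sines: sin X = |YZ|·sin Y/|ZX| ≈ 0.72232.
Since |ZX| ≥ |YZ|, only the acute value applies: ∠X ≈ 46.25°.
Then ∠Z = 180° − ∠Y − ∠X ≈ 19.92°.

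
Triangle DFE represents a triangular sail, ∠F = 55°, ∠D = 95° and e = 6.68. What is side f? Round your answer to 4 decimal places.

The third angle is ∠E = 180° − ∠D − ∠F = 30.00°.
Law of sines: f = e·sin F/sin E ≈ 10.944.

10.9439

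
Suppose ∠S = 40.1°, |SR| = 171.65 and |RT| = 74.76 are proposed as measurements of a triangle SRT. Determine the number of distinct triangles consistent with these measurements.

0

|SR|·sin S = 171.65·sin(40.1°) ≈ 110.6.
Since |RT| = 74.76 < 110.6 = |SR| sin S, no triangle exists.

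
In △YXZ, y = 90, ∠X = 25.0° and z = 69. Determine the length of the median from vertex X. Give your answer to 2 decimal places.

m_X ≈ 77.65

By the law of cosines, x² = z² + y² − 2·z·y·cos X = 1604.7, so x ≈ 40.058.
Median from X: ½√(2·z² + 2·y² − x²) ≈ 77.649.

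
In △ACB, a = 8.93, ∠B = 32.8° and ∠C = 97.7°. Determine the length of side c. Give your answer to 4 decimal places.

The third angle is ∠A = 180° − ∠C − ∠B = 49.50°.
Law of sines: c = a·sin C/sin A ≈ 11.638.

11.6378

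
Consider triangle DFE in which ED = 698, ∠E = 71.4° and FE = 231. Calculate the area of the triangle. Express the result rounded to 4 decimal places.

Area = ½·FE·ED·sin E ≈ 76408.

area ≈ 76408.1414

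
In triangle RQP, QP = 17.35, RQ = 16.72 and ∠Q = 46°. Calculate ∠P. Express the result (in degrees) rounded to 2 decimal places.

∠P ≈ 64.51°

By the law of cosines, PR² = RQ² + QP² − 2·RQ·QP·cos Q = 177.55, so PR ≈ 13.325.
Law of cosines again: cos P = (QP² + PR² − RQ²)/(2·QP·PR) ≈ 0.43042, so ∠P ≈ 64.51°.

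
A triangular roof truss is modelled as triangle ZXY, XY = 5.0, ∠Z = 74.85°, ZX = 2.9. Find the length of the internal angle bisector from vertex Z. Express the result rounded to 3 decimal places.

Law of sines: sin Y = ZX·sin Z/XY ≈ 0.55984.
Since XY ≥ ZX, only the acute value applies: ∠Y ≈ 34.04°.
Then ∠X = 180° − ∠Z − ∠Y ≈ 71.11°.
Law of sines gives YZ = XY·sin X/sin Z ≈ 4.9009.
The bisector from Z has length 2·YZ·ZX·cos(∠Z/2)/(YZ+ZX) ≈ 2.8938.

2.894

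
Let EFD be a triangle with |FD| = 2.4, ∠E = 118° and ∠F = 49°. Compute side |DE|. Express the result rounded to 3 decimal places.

2.051

The third angle is ∠D = 180° − ∠E − ∠F = 13.00°.
Law of sines: |DE| = |FD|·sin F/sin E ≈ 2.0514.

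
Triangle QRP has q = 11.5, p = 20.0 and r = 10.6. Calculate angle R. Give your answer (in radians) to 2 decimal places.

0.42

By the law of cosines, cos R = (p² + q² − r²) / (2·p·q) ≈ 0.91280, so ∠R ≈ 0.421 rad.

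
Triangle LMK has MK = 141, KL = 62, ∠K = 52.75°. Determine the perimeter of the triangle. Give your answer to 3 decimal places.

By the law of cosines, LM² = MK² + KL² − 2·MK·KL·cos K = 13142, so LM ≈ 114.64.
Semiperimeter s = (141+62+114.64)/2 = 158.82.
Perimeter = 141 + 62 + 114.64 = 317.64.

317.639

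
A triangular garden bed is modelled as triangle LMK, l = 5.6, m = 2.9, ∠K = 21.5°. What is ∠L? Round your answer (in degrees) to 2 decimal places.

∠L ≈ 138.38°

By the law of cosines, k² = l² + m² − 2·l·m·cos K = 9.55, so k ≈ 3.0903.
Law of cosines again: cos L = (m² + k² − l²)/(2·m·k) ≈ -0.74761, so ∠L ≈ 138.38°.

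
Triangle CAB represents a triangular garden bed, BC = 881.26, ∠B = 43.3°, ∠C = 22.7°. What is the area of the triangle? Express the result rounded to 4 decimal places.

The third angle is ∠A = 180° − ∠B − ∠C = 114.00°.
Law of sines: AB = BC·sin C/sin A ≈ 372.27.
Law of sines: CA = BC·sin B/sin A ≈ 661.58.
Area = ½·BC·AB·sin B ≈ 1.125e+05.

area ≈ 112496.4038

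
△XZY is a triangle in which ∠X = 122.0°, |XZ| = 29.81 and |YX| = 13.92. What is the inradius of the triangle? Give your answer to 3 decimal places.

By the law of cosines, |ZY|² = |YX|² + |XZ|² − 2·|YX|·|XZ|·cos X = 1522.2, so |ZY| ≈ 39.015.
Area = ½·|YX|·|XZ|·sin X ≈ 175.95.
Semiperimeter s = (39.015+13.92+29.81)/2 = 41.373.
Inradius = area/s = 175.95/41.373 ≈ 4.2528.

r ≈ 4.253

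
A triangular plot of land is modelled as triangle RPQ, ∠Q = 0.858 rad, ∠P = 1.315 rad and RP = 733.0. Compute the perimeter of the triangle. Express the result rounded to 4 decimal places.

2468.8155

The third angle is ∠R = π − ∠P − ∠Q = 0.969 rad.
Law of sines: PQ = RP·sin R/sin Q ≈ 798.45.
Law of sines: QR = RP·sin P/sin Q ≈ 937.36.
Semiperimeter s = (798.45+937.36+733)/2 = 1234.4.
Perimeter = 798.45 + 937.36 + 733 = 2468.8.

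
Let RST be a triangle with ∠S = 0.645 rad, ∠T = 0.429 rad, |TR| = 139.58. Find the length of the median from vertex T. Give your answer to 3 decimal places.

168.044

The third angle is ∠R = π − ∠S − ∠T = 2.068 rad.
Law of sines: |ST| = |TR|·sin R/sin S ≈ 204.1.
Law of sines: |RS| = |TR|·sin T/sin S ≈ 96.574.
Median from T: ½√(2·|ST|² + 2·|TR|² − |RS|²) ≈ 168.04.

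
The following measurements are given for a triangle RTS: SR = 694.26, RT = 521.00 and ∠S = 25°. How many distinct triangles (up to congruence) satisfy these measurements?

SR·sin S = 694.26·sin(25°) ≈ 293.4.
Since SR sin S < RT < SR (293.4 < 521.00 < 694.26), two triangles exist.

2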